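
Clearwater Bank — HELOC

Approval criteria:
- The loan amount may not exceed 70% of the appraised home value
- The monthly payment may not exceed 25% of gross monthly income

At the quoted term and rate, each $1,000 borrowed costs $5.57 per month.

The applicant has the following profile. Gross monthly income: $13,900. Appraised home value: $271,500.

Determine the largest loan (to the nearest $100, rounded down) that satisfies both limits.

$190,000

Payment cap: 25% × $13,900 = $3,475/month.
At $5.57 per $1,000, that supports 3,475/5.57 × 1,000 ≈ $623,877 → $623,800.
LTV cap: 70% × $271,500 = $190,050 → $190,000.
Binding constraint: loan-to-value.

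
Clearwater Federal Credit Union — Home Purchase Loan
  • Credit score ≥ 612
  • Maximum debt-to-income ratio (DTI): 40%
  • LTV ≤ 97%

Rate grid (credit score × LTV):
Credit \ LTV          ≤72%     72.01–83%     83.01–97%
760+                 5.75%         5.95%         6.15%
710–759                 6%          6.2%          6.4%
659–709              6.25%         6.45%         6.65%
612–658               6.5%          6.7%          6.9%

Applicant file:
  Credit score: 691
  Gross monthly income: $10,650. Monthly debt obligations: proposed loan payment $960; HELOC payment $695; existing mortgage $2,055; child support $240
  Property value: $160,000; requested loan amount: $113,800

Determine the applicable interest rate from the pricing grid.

6.25%

Credit score 691 ≥ 612; Total monthly debts = (960 + 695 + 2,055 + 240) = 3,950. DTI: 3,950 ÷ 10,650 = 37.1%, within the 40% cap
LTV = 113,800/160,000 = 71.1% ≤ 97%
Score 691 is in the 659–709 band; LTV 71.1% is in the ≤72% band → 6.25%.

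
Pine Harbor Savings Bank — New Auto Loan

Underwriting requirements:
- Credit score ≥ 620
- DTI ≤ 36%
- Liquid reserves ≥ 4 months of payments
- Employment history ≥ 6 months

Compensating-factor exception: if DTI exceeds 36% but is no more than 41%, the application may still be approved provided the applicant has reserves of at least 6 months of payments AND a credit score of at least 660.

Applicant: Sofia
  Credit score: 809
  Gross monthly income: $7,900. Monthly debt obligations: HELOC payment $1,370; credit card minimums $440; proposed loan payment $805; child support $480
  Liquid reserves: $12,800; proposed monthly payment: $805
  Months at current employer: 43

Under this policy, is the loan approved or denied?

Approved

Credit score 809 ≥ 620 (meets base)
Total debts = (1,370 + 440 + 805 + 480) = 3,095. DTI: 3,095 ÷ 7,900 = 39.2%, over the 36% base limit.
Liquid reserves cover 12,800/805 = 15.9 months — ≥ 4 required
Employment 43 ≥ 6 months
39.2% falls in the override range (36%–41%), so the compensating-factor test applies.
Reserves 15.9 ≥ 6 months; credit score 809 ≥ 660.
Both compensating conditions met → exception applies.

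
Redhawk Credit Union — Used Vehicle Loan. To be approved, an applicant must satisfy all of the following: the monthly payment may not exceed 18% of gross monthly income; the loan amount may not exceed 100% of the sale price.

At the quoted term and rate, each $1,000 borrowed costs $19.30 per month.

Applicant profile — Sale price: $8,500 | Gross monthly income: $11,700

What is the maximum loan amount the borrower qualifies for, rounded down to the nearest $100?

Payment cap: 18% × $11,700 = $2,106/month.
At $19.30 per $1,000, that supports 2,106/19.30 × 1,000 ≈ $109,119 → $109,100.
LTV cap: 100% × $8,500 = $8,500 → $8,500.
Binding constraint: loan-to-value.

$8,500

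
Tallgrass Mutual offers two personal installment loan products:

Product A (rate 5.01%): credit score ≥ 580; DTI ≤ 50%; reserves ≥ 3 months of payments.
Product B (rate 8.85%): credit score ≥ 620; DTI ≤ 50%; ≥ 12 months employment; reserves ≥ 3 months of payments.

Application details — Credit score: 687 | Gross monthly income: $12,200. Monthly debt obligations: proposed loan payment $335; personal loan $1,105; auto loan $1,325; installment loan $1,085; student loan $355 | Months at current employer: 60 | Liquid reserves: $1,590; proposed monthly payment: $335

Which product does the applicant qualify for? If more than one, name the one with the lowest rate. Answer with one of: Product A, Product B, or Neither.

Product A

Total debts = (335 + 1,105 + 1,325 + 1,085 + 355) = 4,205; DTI = 4,205/12,200 = 34.5%.
Reserves = 1,590/335 = 4.7 months.
Product A: score 687 ≥ 580; DTI 34.5% ≤ 50%; reserves 4.7 ≥ 3 mo → qualifies.
Product B: score 687 ≥ 620; DTI 34.5% ≤ 50%; employment 60 ≥ 12 mo; reserves 4.7 ≥ 3 mo → qualifies.
Qualifying: Product A, Product B. Lowest rate is 5.01% → Product A.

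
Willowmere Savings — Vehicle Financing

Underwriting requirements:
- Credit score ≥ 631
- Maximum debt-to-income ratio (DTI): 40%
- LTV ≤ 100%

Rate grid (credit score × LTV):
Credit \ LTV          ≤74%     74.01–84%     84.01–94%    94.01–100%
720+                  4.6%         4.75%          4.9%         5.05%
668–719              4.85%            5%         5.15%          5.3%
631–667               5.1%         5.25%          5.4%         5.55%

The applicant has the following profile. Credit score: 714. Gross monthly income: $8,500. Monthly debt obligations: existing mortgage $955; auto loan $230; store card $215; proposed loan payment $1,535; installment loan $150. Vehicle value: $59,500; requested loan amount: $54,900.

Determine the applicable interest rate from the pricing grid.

Credit score 714 ≥ 631; Total monthly debts = (955 + 230 + 215 + 1,535 + 150) = 3,085. DTI = 3,085/8,500 = 36.3% ≤ 40%
Loan-to-value = 54,900/59,500 = 92.3% — pass (100% max)
Row: 714 falls in 668–719. Column: 92.3% falls in 84.01–94%. Rate = 5.15%.

5.15%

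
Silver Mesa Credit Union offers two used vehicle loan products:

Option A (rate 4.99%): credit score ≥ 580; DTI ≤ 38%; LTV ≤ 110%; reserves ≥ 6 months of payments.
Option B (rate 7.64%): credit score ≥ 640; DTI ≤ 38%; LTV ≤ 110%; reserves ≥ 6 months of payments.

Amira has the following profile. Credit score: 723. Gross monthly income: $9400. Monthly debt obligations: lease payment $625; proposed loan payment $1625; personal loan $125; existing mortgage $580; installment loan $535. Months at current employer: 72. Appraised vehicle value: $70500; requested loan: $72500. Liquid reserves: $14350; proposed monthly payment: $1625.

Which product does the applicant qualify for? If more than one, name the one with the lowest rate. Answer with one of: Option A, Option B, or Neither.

Option A

Total debts = (625 + 1,625 + 125 + 580 + 535) = 3,490; DTI = 3,490/9,400 = 37.1%.
LTV = 72,500/70,500 = 102.8%.
Reserves = 14,350/1,625 = 8.8 months.
Option A: score 723 ≥ 580; DTI 37.1% ≤ 38%; LTV 102.8% ≤ 110%; reserves 8.8 ≥ 6 mo → qualifies.
Option B: score 723 ≥ 640; DTI 37.1% ≤ 38%; LTV 102.8% ≤ 110%; reserves 8.8 ≥ 6 mo → qualifies.
Qualifying: Option A, Option B. Lowest rate is 4.99% → Option A.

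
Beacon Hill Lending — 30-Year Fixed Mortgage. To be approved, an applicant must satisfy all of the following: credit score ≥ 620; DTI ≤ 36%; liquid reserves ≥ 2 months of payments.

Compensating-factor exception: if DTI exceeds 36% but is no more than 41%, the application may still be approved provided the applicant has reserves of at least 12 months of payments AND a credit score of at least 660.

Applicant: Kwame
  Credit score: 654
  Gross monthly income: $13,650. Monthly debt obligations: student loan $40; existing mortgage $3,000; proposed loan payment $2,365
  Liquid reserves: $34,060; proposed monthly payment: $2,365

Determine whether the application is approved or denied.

Denied

Credit score 654 ≥ 620 (meets base)
Total debts = (40 + 3,000 + 2,365) = 5,405. DTI = 5,405/13,650 = 39.6% > 36% — standard DTI limit exceeded.
Reserves = 34,060/2,365 = 14.4 months ≥ 2
39.6% falls in the override range (36%–41%), so the compensating-factor test applies.
Reserves 14.4 ≥ 12 months; credit score 654 < 660.
Compensating-factor requirement not fully met.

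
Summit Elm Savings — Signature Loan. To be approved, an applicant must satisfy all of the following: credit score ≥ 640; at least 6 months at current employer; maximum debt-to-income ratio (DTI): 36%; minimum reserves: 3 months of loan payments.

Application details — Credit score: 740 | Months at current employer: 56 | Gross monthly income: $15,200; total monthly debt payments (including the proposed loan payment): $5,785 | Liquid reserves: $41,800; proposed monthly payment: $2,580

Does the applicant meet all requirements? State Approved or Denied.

Credit score 740 ≥ 640 (meets)
Employment 56 ≥ 6 months
Debt-to-income = 5,785/15,200 = 38.1% — over 36% limit
Liquid reserves cover 41,800/2,580 = 16.2 months — ≥ 3 required
Fails on DTI.

Denied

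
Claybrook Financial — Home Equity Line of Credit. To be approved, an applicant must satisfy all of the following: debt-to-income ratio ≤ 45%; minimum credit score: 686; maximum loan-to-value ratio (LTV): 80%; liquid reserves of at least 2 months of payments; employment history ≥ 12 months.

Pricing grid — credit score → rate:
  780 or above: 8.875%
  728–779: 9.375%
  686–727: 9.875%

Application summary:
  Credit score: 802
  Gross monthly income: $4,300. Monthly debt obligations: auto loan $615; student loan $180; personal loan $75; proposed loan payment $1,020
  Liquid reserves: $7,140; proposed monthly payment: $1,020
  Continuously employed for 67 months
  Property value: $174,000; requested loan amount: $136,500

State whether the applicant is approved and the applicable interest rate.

Approved at 8.875%

Credit score 802 ≥ 686 (meets minimum)
Loan-to-value = 136,500/174,000 = 78.4% — pass (80% max)
Employment 67 ≥ 12 months
Reserves = 7,140/1,020 = 7.0 months ≥ 2
Total monthly debts = (615 + 180 + 75 + 1,020) = 1,890. DTI: 1,890 ÷ 4,300 = 44%, within the 45% cap
All requirements met. Score 802 falls in the 780 or above tier → 8.875%.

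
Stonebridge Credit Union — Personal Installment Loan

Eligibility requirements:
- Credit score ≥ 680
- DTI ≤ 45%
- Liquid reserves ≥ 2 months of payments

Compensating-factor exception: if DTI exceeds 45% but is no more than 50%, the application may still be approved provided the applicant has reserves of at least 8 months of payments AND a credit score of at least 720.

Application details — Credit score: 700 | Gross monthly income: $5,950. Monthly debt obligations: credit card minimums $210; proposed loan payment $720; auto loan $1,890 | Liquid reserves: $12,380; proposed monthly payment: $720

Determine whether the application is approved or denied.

Denied

Credit score 700 ≥ 680 (meets base)
Total debts = (210 + 720 + 1,890) = 2,820. DTI: 2,820 ÷ 5,950 = 47.4%, over the 45% base limit.
Reserves = 12,380/720 = 17.2 months ≥ 2
DTI 47.4% is within the 45%–50% exception band; checking compensating factors.
Override check — reserves: 17.2 mo (ok); score: 700 (below 720).
Override conditions not both satisfied; exception does not apply.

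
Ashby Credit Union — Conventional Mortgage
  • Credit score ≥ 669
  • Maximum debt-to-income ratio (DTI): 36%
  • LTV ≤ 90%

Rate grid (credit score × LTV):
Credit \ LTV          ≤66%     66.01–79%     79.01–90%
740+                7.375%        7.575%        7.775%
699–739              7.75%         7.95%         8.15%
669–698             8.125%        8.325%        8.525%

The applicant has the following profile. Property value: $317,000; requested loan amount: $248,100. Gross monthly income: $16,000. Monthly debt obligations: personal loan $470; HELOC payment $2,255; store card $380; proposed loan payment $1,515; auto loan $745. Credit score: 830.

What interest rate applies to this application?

7.575%

Credit score 830 ≥ 669; Total monthly debts = (470 + 2,255 + 380 + 1,515 + 745) = 5,365. DTI: 5,365 ÷ 16,000 = 33.5%, within the 36% cap
Loan-to-value = 248,100/317,000 = 78.3% — pass (90% max)
Credit 830 → row 740+; LTV 78.3% → column 66.01–79%. Grid cell → 7.575%.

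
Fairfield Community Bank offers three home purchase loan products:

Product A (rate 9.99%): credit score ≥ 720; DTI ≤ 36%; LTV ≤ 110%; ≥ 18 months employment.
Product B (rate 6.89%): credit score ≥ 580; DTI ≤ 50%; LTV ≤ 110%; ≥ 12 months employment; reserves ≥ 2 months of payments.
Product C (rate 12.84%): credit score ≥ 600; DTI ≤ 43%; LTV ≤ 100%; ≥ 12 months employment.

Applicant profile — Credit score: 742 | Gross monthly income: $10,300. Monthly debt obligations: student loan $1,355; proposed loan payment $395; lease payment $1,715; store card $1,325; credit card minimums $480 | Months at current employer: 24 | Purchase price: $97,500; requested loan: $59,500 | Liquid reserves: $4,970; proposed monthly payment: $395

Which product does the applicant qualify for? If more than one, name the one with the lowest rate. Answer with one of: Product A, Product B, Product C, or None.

None

Total debts = (1,355 + 395 + 1,715 + 1,325 + 480) = 5,270; DTI = 5,270/10,300 = 51.2%.
LTV = 59,500/97,500 = 61%.
Reserves = 4,970/395 = 12.6 months.
Product A: score 742 ≥ 720; DTI 51.2% > 36%; LTV 61% ≤ 110%; employment 24 ≥ 18 mo → does not qualify.
Product B: score 742 ≥ 580; DTI 51.2% > 50%; LTV 61% ≤ 110%; employment 24 ≥ 12 mo; reserves 12.6 ≥ 2 mo → does not qualify.
Product C: score 742 ≥ 600; DTI 51.2% > 43%; LTV 61% ≤ 100%; employment 24 ≥ 12 mo → does not qualify.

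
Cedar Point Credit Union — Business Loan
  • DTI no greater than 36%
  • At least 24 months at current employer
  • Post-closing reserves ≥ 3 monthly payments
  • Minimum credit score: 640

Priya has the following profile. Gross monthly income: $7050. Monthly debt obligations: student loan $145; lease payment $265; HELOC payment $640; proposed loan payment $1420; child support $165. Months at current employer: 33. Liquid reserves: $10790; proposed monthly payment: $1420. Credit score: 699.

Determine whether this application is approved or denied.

Denied

Total monthly debts = (145 + 265 + 640 + 1,420 + 165) = 2,635. DTI: 2,635 ÷ 7,050 = 37.4%, exceeds the 36% cap
Employment 33 ≥ 24 months
Reserves: 10,790 ÷ 1,420 = 7.6 months (meets 3-month minimum)
Credit score 699 ≥ 640 (meets)
Fails on DTI.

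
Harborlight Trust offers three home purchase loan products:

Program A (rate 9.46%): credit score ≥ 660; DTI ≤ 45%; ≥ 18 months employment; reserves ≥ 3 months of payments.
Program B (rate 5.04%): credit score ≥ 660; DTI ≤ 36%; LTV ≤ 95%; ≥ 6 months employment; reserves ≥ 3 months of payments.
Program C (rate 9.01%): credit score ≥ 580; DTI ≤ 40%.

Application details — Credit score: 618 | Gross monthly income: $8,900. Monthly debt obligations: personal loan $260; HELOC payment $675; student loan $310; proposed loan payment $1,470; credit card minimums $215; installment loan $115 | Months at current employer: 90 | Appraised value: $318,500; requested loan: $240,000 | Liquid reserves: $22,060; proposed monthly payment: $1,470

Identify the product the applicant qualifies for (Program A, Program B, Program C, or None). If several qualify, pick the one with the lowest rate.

Total debts = (260 + 675 + 310 + 1,470 + 215 + 115) = 3,045; DTI = 3,045/8,900 = 34.2%.
LTV = 240,000/318,500 = 75.4%.
Reserves = 22,060/1,470 = 15.0 months.
Program A: score 618 < 660; DTI 34.2% ≤ 45%; employment 90 ≥ 18 mo; reserves 15.0 ≥ 3 mo → does not qualify.
Program B: score 618 < 660; DTI 34.2% ≤ 36%; LTV 75.4% ≤ 95%; employment 90 ≥ 6 mo; reserves 15.0 ≥ 3 mo → does not qualify.
Program C: score 618 ≥ 580; DTI 34.2% ≤ 40% → qualifies.

Program C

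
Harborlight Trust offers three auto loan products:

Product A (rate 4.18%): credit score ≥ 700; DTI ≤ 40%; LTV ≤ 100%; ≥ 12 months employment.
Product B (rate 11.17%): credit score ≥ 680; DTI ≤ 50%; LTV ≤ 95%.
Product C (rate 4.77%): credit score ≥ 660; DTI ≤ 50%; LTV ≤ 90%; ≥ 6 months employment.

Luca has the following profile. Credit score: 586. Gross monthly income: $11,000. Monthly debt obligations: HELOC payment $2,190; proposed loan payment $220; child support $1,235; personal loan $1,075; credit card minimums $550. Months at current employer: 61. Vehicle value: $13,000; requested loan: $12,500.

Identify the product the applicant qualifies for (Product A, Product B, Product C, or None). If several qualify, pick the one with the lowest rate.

Total debts = (2,190 + 220 + 1,235 + 1,075 + 550) = 5,270; DTI = 5,270/11,000 = 47.9%.
LTV = 12,500/13,000 = 96.2%.
Product A: score 586 < 700; DTI 47.9% > 40%; LTV 96.2% ≤ 100%; employment 61 ≥ 12 mo → does not qualify.
Product B: score 586 < 680; DTI 47.9% ≤ 50%; LTV 96.2% > 95% → does not qualify.
Product C: score 586 < 660; DTI 47.9% ≤ 50%; LTV 96.2% > 90%; employment 61 ≥ 6 mo → does not qualify.

None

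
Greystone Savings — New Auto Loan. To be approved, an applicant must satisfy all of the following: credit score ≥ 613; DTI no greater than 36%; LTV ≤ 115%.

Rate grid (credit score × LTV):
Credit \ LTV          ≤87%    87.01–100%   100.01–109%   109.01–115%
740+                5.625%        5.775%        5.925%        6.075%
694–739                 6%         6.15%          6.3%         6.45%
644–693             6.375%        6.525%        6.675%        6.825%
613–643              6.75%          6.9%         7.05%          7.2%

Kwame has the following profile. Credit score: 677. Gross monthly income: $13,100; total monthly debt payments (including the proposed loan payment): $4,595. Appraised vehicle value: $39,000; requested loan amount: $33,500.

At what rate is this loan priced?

6.375%

Credit score 677 ≥ 613; DTI = 4,595/13,100 = 35.1% ≤ 36%
LTV: 33,500 ÷ 39,000 = 85.9%, within 115% cap
Row: 677 falls in 644–693. Column: 85.9% falls in ≤87%. Rate = 6.375%.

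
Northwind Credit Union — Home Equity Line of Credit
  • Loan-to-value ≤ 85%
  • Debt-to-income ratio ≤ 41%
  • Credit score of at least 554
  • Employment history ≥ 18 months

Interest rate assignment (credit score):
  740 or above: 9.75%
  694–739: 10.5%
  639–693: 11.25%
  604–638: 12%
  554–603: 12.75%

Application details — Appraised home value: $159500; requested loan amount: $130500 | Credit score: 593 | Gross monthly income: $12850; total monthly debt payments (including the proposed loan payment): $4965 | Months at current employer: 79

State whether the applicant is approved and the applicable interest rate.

Approved at 12.75%

Credit score 593 ≥ 554 (meets minimum)
LTV = 130,500/159,500 = 81.8% ≤ 85%
DTI: 4,965 ÷ 12,850 = 38.6%, within the 41% cap
Employment 79 ≥ 18 months
All requirements met. Score 593 falls in the 554–603 tier → 12.75%.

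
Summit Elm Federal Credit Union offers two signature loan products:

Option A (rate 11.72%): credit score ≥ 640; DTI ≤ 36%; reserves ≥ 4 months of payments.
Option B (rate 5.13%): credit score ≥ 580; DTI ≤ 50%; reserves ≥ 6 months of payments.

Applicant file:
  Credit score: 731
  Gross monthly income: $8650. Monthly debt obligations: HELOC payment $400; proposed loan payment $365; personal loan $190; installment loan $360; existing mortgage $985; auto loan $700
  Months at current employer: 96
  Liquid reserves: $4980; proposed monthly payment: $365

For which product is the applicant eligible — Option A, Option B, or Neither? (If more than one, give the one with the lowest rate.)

Option B

Total debts = (400 + 365 + 190 + 360 + 985 + 700) = 3,000; DTI = 3,000/8,650 = 34.7%.
Reserves = 4,980/365 = 13.6 months.
Option A: score 731 ≥ 640; DTI 34.7% ≤ 36%; reserves 13.6 ≥ 4 mo → qualifies.
Option B: score 731 ≥ 580; DTI 34.7% ≤ 50%; reserves 13.6 ≥ 6 mo → qualifies.
Qualifying: Option A, Option B. Lowest rate is 5.13% → Option B.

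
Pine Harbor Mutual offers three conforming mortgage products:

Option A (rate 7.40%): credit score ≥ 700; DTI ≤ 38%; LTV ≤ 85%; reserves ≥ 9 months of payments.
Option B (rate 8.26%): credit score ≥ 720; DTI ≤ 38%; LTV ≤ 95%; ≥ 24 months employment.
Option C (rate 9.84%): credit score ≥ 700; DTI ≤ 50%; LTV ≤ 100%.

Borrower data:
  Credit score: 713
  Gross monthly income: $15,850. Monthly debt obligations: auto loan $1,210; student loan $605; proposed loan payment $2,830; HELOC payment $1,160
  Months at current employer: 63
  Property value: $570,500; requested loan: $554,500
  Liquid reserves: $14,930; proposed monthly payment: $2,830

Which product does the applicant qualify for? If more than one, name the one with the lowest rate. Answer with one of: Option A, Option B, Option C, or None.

Option C

Total debts = (1,210 + 605 + 2,830 + 1,160) = 5,805; DTI = 5,805/15,850 = 36.6%.
LTV = 554,500/570,500 = 97.2%.
Reserves = 14,930/2,830 = 5.3 months.
Option A: score 713 ≥ 700; DTI 36.6% ≤ 38%; LTV 97.2% > 85%; reserves 5.3 < 9 mo → does not qualify.
Option B: score 713 < 720; DTI 36.6% ≤ 38%; LTV 97.2% > 95%; employment 63 ≥ 24 mo → does not qualify.
Option C: score 713 ≥ 700; DTI 36.6% ≤ 50%; LTV 97.2% ≤ 100% → qualifies.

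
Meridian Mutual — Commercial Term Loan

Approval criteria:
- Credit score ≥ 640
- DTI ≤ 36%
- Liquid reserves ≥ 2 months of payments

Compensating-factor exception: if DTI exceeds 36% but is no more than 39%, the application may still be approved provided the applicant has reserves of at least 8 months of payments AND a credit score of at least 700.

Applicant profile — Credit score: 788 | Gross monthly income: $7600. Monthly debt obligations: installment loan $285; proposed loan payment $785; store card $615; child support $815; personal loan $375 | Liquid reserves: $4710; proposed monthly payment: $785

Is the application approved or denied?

Denied

Credit score 788 ≥ 640 (meets base)
Total debts = (285 + 785 + 615 + 815 + 375) = 2,875. DTI = 2,875/7,600 = 37.8% > 36% — standard DTI limit exceeded.
Reserves: 4,710 ÷ 785 = 6.0 months (meets 2-month minimum)
37.8% falls in the override range (36%–39%), so the compensating-factor test applies.
Override check — reserves: 6.0 mo (short of 8); score: 788 (ok).
Compensating-factor requirement not fully met.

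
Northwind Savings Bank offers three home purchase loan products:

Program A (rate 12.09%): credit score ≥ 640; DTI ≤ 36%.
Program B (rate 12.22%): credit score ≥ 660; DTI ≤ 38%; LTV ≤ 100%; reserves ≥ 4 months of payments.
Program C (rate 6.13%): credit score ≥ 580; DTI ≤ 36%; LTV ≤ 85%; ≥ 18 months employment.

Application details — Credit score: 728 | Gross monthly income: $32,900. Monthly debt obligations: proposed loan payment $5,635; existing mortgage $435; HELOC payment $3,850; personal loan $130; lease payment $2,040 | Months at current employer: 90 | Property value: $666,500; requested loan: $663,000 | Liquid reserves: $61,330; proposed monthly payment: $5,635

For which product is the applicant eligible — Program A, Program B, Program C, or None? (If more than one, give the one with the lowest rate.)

Total debts = (5,635 + 435 + 3,850 + 130 + 2,040) = 12,090; DTI = 12,090/32,900 = 36.7%.
LTV = 663,000/666,500 = 99.5%.
Reserves = 61,330/5,635 = 10.9 months.
Program A: score 728 ≥ 640; DTI 36.7% > 36% → does not qualify.
Program B: score 728 ≥ 660; DTI 36.7% ≤ 38%; LTV 99.5% ≤ 100%; reserves 10.9 ≥ 4 mo → qualifies.
Program C: score 728 ≥ 580; DTI 36.7% > 36%; LTV 99.5% > 85%; employment 90 ≥ 18 mo → does not qualify.

Program B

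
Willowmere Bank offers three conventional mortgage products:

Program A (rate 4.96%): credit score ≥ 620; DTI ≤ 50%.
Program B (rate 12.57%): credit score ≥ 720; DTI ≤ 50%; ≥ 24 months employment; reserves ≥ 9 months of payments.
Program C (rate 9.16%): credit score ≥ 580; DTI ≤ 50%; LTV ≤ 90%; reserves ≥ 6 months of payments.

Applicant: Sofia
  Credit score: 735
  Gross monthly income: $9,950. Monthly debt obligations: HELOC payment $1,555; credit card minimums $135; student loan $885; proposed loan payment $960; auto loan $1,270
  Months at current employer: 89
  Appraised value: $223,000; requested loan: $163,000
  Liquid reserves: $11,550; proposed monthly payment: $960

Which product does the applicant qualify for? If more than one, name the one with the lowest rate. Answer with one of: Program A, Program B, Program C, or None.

Total debts = (1,555 + 135 + 885 + 960 + 1,270) = 4,805; DTI = 4,805/9,950 = 48.3%.
LTV = 163,000/223,000 = 73.1%.
Reserves = 11,550/960 = 12.0 months.
Program A: score 735 ≥ 620; DTI 48.3% ≤ 50% → qualifies.
Program B: score 735 ≥ 720; DTI 48.3% ≤ 50%; employment 89 ≥ 24 mo; reserves 12.0 ≥ 9 mo → qualifies.
Program C: score 735 ≥ 580; DTI 48.3% ≤ 50%; LTV 73.1% ≤ 90%; reserves 12.0 ≥ 6 mo → qualifies.
Qualifying: Program A, Program B, Program C. Lowest rate is 4.96% → Program A.

Program A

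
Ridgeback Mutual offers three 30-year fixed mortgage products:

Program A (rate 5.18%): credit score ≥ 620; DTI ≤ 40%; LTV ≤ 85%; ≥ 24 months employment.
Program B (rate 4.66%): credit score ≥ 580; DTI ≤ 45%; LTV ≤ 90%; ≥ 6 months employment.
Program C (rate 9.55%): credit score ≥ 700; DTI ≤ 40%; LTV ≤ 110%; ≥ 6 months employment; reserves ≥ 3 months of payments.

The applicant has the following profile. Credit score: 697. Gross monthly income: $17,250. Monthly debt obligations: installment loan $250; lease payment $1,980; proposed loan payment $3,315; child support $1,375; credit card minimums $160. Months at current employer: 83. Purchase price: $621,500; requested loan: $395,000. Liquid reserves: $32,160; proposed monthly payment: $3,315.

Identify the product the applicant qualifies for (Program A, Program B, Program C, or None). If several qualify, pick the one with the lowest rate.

Total debts = (250 + 1,980 + 3,315 + 1,375 + 160) = 7,080; DTI = 7,080/17,250 = 41%.
LTV = 395,000/621,500 = 63.6%.
Reserves = 32,160/3,315 = 9.7 months.
Program A: score 697 ≥ 620; DTI 41% > 40%; LTV 63.6% ≤ 85%; employment 83 ≥ 24 mo → does not qualify.
Program B: score 697 ≥ 580; DTI 41% ≤ 45%; LTV 63.6% ≤ 90%; employment 83 ≥ 6 mo → qualifies.
Program C: score 697 < 700; DTI 41% > 40%; LTV 63.6% ≤ 110%; employment 83 ≥ 6 mo; reserves 9.7 ≥ 3 mo → does not qualify.

Program B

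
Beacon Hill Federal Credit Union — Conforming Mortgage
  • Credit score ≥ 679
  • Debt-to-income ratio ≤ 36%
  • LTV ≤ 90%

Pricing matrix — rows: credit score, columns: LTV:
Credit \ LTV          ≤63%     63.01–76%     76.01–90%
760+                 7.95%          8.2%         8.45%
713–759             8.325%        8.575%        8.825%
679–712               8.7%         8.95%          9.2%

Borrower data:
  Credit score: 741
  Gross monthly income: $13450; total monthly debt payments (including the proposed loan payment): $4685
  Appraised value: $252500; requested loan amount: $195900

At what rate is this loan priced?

Credit score 741 ≥ 679; DTI: 4,685 ÷ 13,450 = 34.8%, within the 36% cap
LTV = 195,900/252,500 = 77.6% ≤ 90%
Score 741 is in the 713–759 band; LTV 77.6% is in the 76.01–90% band → 8.825%.

8.825%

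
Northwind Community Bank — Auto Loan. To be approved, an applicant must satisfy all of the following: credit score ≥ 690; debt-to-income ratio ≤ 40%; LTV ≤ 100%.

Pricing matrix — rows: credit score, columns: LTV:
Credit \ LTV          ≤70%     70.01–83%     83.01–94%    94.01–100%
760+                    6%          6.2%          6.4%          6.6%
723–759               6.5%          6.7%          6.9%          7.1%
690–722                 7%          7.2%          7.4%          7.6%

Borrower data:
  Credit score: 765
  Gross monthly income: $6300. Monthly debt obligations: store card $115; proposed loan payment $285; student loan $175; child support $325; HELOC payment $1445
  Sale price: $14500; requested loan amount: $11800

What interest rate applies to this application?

6.2%

Credit score 765 ≥ 690; Total monthly debts = (115 + 285 + 175 + 325 + 1,445) = 2,345. Debt-to-income = 2,345/6,300 = 37.2% — meets 40% limit
LTV = 11,800/14,500 = 81.4% ≤ 100%
Row: 765 falls in 760+. Column: 81.4% falls in 70.01–83%. Rate = 6.2%.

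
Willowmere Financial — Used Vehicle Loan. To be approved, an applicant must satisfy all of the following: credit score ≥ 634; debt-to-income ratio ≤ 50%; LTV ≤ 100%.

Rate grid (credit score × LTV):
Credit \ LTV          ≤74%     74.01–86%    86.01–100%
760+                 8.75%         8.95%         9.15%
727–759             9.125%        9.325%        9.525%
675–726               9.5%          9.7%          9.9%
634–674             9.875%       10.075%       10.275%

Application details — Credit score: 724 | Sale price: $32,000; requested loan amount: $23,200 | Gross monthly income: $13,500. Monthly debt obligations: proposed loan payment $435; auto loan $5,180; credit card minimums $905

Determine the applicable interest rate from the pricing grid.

Credit score 724 ≥ 634; Total monthly debts = (435 + 5,180 + 905) = 6,520. DTI = 6,520/13,500 = 48.3% ≤ 50%
Loan-to-value = 23,200/32,000 = 72.5% — pass (100% max)
Row: 724 falls in 675–726. Column: 72.5% falls in ≤74%. Rate = 9.5%.

9.5%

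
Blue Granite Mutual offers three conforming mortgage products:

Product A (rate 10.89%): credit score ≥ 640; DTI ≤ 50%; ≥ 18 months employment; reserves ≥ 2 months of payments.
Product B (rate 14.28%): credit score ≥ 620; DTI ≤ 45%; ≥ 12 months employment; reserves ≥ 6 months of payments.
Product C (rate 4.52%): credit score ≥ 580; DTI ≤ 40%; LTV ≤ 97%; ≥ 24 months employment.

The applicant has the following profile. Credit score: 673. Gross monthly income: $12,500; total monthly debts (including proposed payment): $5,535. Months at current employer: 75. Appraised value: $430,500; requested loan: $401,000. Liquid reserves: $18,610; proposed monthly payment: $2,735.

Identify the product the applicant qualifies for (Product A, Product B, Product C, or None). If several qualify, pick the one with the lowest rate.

DTI = 5,535/12,500 = 44.3%.
LTV = 401,000/430,500 = 93.1%.
Reserves = 18,610/2,735 = 6.8 months.
Product A: score 673 ≥ 640; DTI 44.3% ≤ 50%; employment 75 ≥ 18 mo; reserves 6.8 ≥ 2 mo → qualifies.
Product B: score 673 ≥ 620; DTI 44.3% ≤ 45%; employment 75 ≥ 12 mo; reserves 6.8 ≥ 6 mo → qualifies.
Product C: score 673 ≥ 580; DTI 44.3% > 40%; LTV 93.1% ≤ 97%; employment 75 ≥ 24 mo → does not qualify.
Qualifying: Product A, Product B. Lowest rate is 10.89% → Product A.

Product A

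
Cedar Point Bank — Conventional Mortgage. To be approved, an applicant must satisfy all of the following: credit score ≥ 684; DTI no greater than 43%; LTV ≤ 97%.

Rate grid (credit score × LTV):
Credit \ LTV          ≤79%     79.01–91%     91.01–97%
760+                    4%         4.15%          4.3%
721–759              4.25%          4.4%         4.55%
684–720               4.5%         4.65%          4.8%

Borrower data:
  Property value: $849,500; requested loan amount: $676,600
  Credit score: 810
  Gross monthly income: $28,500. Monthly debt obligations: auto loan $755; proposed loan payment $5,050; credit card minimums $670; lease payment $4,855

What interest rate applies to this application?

4.15%

Credit score 810 ≥ 684; Total monthly debts = (755 + 5,050 + 670 + 4,855) = 11,330. DTI: 11,330 ÷ 28,500 = 39.8%, within the 43% cap
Loan-to-value = 676,600/849,500 = 79.6% — pass (97% max)
Score 810 is in the 760+ band; LTV 79.6% is in the 79.01–91% band → 4.15%.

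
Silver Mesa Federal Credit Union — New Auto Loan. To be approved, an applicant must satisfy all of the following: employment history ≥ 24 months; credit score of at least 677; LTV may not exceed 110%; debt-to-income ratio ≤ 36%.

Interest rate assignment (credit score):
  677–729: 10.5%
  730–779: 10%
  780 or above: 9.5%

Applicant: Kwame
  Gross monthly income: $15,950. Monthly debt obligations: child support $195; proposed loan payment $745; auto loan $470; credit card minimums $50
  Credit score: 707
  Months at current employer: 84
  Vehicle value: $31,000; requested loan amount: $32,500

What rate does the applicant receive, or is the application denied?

Approved at 10.5%

Credit score 707 ≥ 677 (meets minimum)
Employment 84 ≥ 24 months
LTV: 32,500 ÷ 31,000 = 104.8%, within 110% cap
Total monthly debts = (195 + 745 + 470 + 50) = 1,460. Debt-to-income = 1,460/15,950 = 9.2% — meets 36% limit
All requirements met. Score 707 falls in the 677–729 tier → 10.5%.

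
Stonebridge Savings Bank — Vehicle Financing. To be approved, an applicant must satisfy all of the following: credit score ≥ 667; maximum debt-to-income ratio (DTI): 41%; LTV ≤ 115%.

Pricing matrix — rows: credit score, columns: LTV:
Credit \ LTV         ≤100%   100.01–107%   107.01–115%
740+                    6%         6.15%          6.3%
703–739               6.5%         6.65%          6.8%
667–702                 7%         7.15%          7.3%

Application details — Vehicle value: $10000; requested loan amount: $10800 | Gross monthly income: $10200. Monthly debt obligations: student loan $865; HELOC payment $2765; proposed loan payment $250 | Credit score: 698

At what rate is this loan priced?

Credit score 698 ≥ 667; Total monthly debts = (865 + 2,765 + 250) = 3,880. DTI = 3,880/10,200 = 38% ≤ 41%
LTV: 10,800 ÷ 10,000 = 108%, within 115% cap
Row: 698 falls in 667–702. Column: 108% falls in 107.01–115%. Rate = 7.3%.

7.3%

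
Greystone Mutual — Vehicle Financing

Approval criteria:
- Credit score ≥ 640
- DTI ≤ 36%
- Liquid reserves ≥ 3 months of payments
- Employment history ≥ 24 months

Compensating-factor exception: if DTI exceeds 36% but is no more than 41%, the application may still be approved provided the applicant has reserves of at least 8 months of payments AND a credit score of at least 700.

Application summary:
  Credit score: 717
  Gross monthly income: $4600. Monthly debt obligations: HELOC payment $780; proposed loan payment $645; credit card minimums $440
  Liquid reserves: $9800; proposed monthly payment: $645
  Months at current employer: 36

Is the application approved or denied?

Approved

Credit score 717 ≥ 640 (meets base)
Total debts = (780 + 645 + 440) = 1,865. DTI: 1,865 ÷ 4,600 = 40.5%, over the 36% base limit.
Reserves: 9,800 ÷ 645 = 15.2 months (meets 3-month minimum)
Employment 36 ≥ 24 months
40.5% falls in the override range (36%–41%), so the compensating-factor test applies.
Reserves 15.2 ≥ 8 months; credit score 717 ≥ 700.
Both override conditions satisfied; DTI exception granted.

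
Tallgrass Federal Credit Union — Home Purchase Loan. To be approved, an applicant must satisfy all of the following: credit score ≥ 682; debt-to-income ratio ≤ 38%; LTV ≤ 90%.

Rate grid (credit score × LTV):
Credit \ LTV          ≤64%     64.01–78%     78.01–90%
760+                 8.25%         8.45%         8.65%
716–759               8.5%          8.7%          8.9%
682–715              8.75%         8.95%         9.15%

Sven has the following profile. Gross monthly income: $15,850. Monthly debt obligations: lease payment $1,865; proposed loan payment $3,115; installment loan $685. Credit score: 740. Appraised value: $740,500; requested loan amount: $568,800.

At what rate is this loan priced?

8.7%

Credit score 740 ≥ 682; Total monthly debts = (1,865 + 3,115 + 685) = 5,665. Debt-to-income = 5,665/15,850 = 35.7% — meets 38% limit
Loan-to-value = 568,800/740,500 = 76.8% — pass (90% max)
Credit 740 → row 716–759; LTV 76.8% → column 64.01–78%. Grid cell → 8.7%.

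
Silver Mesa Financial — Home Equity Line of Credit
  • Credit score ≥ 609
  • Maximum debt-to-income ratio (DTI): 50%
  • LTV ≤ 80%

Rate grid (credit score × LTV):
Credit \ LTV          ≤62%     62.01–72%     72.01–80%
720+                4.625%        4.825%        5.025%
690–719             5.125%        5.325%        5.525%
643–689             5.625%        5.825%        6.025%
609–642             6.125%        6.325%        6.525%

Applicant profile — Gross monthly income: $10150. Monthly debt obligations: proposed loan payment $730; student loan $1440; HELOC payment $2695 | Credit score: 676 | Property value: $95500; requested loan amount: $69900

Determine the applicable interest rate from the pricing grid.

6.025%

Credit score 676 ≥ 609; Total monthly debts = (730 + 1,440 + 2,695) = 4,865. DTI: 4,865 ÷ 10,150 = 47.9%, within the 50% cap
LTV = 69,900/95,500 = 73.2% ≤ 80%
Row: 676 falls in 643–689. Column: 73.2% falls in 72.01–80%. Rate = 6.025%.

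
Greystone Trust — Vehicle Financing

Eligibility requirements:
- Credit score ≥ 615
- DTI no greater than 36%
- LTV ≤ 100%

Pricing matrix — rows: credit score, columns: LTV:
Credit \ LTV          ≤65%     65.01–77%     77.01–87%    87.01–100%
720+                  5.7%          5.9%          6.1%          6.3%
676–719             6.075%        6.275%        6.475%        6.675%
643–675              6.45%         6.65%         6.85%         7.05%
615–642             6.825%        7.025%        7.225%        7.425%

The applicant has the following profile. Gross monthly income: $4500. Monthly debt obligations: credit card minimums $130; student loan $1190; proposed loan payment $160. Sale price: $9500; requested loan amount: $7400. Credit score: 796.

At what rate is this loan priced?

Credit score 796 ≥ 615; Total monthly debts = (130 + 1,190 + 160) = 1,480. DTI = 1,480/4,500 = 32.9% ≤ 36%
Loan-to-value = 7,400/9,500 = 77.9% — pass (100% max)
Row: 796 falls in 720+. Column: 77.9% falls in 77.01–87%. Rate = 6.1%.

6.1%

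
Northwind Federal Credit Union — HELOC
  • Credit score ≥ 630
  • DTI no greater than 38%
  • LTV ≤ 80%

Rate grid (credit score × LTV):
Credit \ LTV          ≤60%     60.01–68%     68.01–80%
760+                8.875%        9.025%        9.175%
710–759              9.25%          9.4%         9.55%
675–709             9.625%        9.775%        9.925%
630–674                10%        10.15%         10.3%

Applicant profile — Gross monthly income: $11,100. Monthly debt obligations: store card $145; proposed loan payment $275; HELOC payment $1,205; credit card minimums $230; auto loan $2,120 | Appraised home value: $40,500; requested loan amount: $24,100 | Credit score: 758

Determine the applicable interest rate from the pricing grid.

Credit score 758 ≥ 630; Total monthly debts = (145 + 275 + 1,205 + 230 + 2,120) = 3,975. Debt-to-income = 3,975/11,100 = 35.8% — meets 38% limit
LTV = 24,100/40,500 = 59.5% ≤ 80%
Score 758 is in the 710–759 band; LTV 59.5% is in the ≤60% band → 9.25%.

9.25%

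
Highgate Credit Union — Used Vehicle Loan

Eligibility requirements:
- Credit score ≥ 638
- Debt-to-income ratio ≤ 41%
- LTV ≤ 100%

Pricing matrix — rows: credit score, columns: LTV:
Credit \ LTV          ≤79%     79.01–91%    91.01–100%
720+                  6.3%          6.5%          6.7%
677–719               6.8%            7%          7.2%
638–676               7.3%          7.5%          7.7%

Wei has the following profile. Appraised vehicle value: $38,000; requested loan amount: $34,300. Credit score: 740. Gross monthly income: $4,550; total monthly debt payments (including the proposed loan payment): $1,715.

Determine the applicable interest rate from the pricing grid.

6.5%

Credit score 740 ≥ 638; DTI: 1,715 ÷ 4,550 = 37.7%, within the 41% cap
LTV: 34,300 ÷ 38,000 = 90.3%, within 100% cap
Row: 740 falls in 720+. Column: 90.3% falls in 79.01–91%. Rate = 6.5%.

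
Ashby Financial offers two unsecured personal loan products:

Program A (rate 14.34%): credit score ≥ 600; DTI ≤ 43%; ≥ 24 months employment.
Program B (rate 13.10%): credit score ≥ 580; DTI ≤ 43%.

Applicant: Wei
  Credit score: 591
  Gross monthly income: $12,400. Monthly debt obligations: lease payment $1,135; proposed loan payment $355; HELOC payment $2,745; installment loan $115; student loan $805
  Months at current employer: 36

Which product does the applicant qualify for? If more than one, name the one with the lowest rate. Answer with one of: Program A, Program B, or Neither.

Program B

Total debts = (1,135 + 355 + 2,745 + 115 + 805) = 5,155; DTI = 5,155/12,400 = 41.6%.
Program A: score 591 < 600; DTI 41.6% ≤ 43%; employment 36 ≥ 24 mo → does not qualify.
Program B: score 591 ≥ 580; DTI 41.6% ≤ 43% → qualifies.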